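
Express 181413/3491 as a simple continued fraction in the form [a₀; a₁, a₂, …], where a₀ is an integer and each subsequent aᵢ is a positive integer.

[51; 1, 28, 2, 1, 39]

Apply division with remainder until the remainder is 0:
181413 = 51·3491 + 3372, so a_0 = 51
3491 = 1·3372 + 119, so a_1 = 1
3372 = 28·119 + 40, so a_2 = 28
119 = 2·40 + 39, so a_3 = 2
40 = 1·39 + 1, so a_4 = 1
39 = 39·1 + 0, so a_5 = 39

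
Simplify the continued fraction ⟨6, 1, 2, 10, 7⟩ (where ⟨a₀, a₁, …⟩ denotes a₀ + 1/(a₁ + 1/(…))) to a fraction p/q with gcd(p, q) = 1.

Start with 7.
10 + 1/(7/1) = 10 + 1/7 = 71/7
2 + 1/(71/7) = 2 + 7/71 = 149/71
1 + 1/(149/71) = 1 + 71/149 = 220/149
6 + 1/(220/149) = 6 + 149/220 = 1469/220

1469/220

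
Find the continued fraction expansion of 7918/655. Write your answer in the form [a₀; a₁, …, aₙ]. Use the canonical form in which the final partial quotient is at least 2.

Apply division with remainder until the remainder is 0:
7918 ÷ 655 → quotient 12, remainder 58
655 ÷ 58 → quotient 11, remainder 17
58 ÷ 17 → quotient 3, remainder 7
17 ÷ 7 → quotient 2, remainder 3
7 ÷ 3 → quotient 2, remainder 1
3 ÷ 1 → quotient 3, remainder 0

[12; 11, 3, 2, 2, 3]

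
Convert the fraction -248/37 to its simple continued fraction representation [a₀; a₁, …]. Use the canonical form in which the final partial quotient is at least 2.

[-7; 3, 2, 1, 3]

⌊-248/37⌋ = -7, remainder 11
⌊37/11⌋ = 3, remainder 4
⌊11/4⌋ = 2, remainder 3
⌊4/3⌋ = 1, remainder 1
⌊3/1⌋ = 3, remainder 0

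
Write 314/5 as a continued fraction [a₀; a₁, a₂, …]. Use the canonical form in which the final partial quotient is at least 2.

⌊314/5⌋ = 62, remainder 4
⌊5/4⌋ = 1, remainder 1
⌊4/1⌋ = 4, remainder 0

[62; 1, 4]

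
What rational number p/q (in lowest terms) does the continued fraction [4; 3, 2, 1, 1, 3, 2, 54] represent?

32500/7567

Starting at the tail and folding back:
Start with 54.
2 + 1/(54/1) = 2 + 1/54 = 109/54
3 + 1/(109/54) = 3 + 54/109 = 381/109
1 + 1/(381/109) = 1 + 109/381 = 490/381
1 + 1/(490/381) = 1 + 381/490 = 871/490
2 + 1/(871/490) = 2 + 490/871 = 2232/871
3 + 1/(2232/871) = 3 + 871/2232 = 7567/2232
4 + 1/(7567/2232) = 4 + 2232/7567 = 32500/7567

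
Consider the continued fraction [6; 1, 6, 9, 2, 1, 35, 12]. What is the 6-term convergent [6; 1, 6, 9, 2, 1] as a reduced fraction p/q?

1365/199

Use the convergent recurrence hₖ = aₖ·hₖ₋₁ + hₖ₋₂ (and likewise for the denominators kₖ):
a_0 = 6: 6/1
a_1 = 1: 7/1
a_2 = 6: 48/7
a_3 = 9: 439/64
a_4 = 2: 926/135
a_5 = 1: 1365/199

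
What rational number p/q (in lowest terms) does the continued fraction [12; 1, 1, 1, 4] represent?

Starting at the tail and folding back:
Start with 4.
1 + 1/(4/1) = 1 + 1/4 = 5/4
1 + 1/(5/4) = 1 + 4/5 = 9/5
1 + 1/(9/5) = 1 + 5/9 = 14/9
12 + 1/(14/9) = 12 + 9/14 = 177/14

177/14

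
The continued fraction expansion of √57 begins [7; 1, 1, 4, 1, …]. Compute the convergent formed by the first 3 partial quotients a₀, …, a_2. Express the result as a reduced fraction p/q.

15/2

Use the convergent recurrence hₖ = aₖ·hₖ₋₁ + hₖ₋₂ (and likewise for the denominators kₖ):
a_0 = 7: 7/1
a_1 = 1: 8/1
a_2 = 1: 15/2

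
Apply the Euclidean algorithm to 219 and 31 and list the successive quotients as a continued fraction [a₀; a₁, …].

219 = 7·31 + 2, so a_0 = 7
31 = 15·2 + 1, so a_1 = 15
2 = 2·1 + 0, so a_2 = 2

[7; 15, 2]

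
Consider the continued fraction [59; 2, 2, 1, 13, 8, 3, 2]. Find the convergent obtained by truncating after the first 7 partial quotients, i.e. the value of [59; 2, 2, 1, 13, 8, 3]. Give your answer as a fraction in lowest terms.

143873/2421

Compute successive convergents:
a_0 = 59: 59/1
a_1 = 2: 119/2
a_2 = 2: 297/5
a_3 = 1: 416/7
a_4 = 13: 5705/96
a_5 = 8: 46056/775
a_6 = 3: 143873/2421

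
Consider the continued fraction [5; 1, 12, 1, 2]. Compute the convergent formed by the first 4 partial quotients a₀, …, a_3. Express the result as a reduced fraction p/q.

Start with 1.
12 + 1/(1/1) = 12 + 1/1 = 13/1
1 + 1/(13/1) = 1 + 1/13 = 14/13
5 + 1/(14/13) = 5 + 13/14 = 83/14

83/14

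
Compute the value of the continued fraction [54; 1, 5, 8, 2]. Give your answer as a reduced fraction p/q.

Collapse the nested fraction from the inside out:
Start with 2.
8 + 1/(2/1) = 8 + 1/2 = 17/2
5 + 1/(17/2) = 5 + 2/17 = 87/17
1 + 1/(87/17) = 1 + 17/87 = 104/87
54 + 1/(104/87) = 54 + 87/104 = 5703/104

5703/104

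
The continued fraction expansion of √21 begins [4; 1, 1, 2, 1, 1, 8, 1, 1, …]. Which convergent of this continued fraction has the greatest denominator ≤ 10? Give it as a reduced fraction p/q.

a_0 = 4: 4/1  (≤ bound)
a_1 = 1: 5/1  (≤ bound)
a_2 = 1: 9/2  (≤ bound)
a_3 = 2: 23/5  (≤ bound)
a_4 = 1: 32/7  (≤ bound)
a_5 = 1: 55/12  (> 10, stop)

32/7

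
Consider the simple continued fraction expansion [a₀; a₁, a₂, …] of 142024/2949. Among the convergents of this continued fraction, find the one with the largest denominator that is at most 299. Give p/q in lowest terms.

List convergents until the denominator exceeds the bound:
a_0 = 48: 48/1  (≤ bound)
a_1 = 6: 289/6  (≤ bound)
a_2 = 4: 1204/25  (≤ bound)
a_3 = 29: 35205/731  (> 299, stop)

1204/25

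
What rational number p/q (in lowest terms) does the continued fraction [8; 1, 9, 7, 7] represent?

Build up convergents one term at a time:
a_0 = 8: 8/1
a_1 = 1: 9/1
a_2 = 9: 89/10
a_3 = 7: 632/71
a_4 = 7: 4513/507

4513/507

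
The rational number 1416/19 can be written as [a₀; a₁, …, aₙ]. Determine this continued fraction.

[74; 1, 1, 9]

Apply division with remainder until the remainder is 0:
1416 = 74·19 + 10, so a_0 = 74
19 = 1·10 + 9, so a_1 = 1
10 = 1·9 + 1, so a_2 = 1
9 = 9·1 + 0, so a_3 = 9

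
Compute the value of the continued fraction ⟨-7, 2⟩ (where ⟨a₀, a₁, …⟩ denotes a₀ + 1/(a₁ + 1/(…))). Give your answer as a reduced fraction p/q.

-13/2

a_0 = -7: -7/1
a_1 = 2: -13/2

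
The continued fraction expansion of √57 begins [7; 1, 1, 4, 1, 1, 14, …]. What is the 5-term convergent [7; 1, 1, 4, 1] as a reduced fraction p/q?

83/11

a_0 = 7: 7/1
a_1 = 1: 8/1
a_2 = 1: 15/2
a_3 = 4: 68/9
a_4 = 1: 83/11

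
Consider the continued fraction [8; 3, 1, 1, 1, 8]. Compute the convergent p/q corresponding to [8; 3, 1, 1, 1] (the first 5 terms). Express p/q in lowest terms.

Use the convergent recurrence hₖ = aₖ·hₖ₋₁ + hₖ₋₂ (and likewise for the denominators kₖ):
a_0 = 8: 8/1
a_1 = 3: 25/3
a_2 = 1: 33/4
a_3 = 1: 58/7
a_4 = 1: 91/11

91/11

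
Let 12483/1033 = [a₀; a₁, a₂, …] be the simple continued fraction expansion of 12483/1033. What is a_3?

⌊12483/1033⌋ = 12, remainder 87
⌊1033/87⌋ = 11, remainder 76
⌊87/76⌋ = 1, remainder 11
⌊76/11⌋ = 6, remainder 10

6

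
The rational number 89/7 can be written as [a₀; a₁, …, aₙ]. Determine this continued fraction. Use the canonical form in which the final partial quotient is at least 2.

Repeatedly divide and take the remainder:
89 ÷ 7 → quotient 12, remainder 5
7 ÷ 5 → quotient 1, remainder 2
5 ÷ 2 → quotient 2, remainder 1
2 ÷ 1 → quotient 2, remainder 0

[12; 1, 2, 2]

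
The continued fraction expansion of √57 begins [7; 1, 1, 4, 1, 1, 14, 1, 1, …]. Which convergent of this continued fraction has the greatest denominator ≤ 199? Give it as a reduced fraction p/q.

a_0 = 7: 7/1  (≤ bound)
a_1 = 1: 8/1  (≤ bound)
a_2 = 1: 15/2  (≤ bound)
a_3 = 4: 68/9  (≤ bound)
a_4 = 1: 83/11  (≤ bound)
a_5 = 1: 151/20  (≤ bound)
a_6 = 14: 2197/291  (> 199, stop)

151/20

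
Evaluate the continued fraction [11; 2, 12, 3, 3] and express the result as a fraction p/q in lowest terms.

Start with 3.
3 + 1/(3/1) = 3 + 1/3 = 10/3
12 + 1/(10/3) = 12 + 3/10 = 123/10
2 + 1/(123/10) = 2 + 10/123 = 256/123
11 + 1/(256/123) = 11 + 123/256 = 2939/256

2939/256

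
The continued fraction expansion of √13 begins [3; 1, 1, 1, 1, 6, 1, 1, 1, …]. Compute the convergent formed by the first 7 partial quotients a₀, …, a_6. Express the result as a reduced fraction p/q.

137/38

Start with 1.
6 + 1/(1/1) = 6 + 1/1 = 7/1
1 + 1/(7/1) = 1 + 1/7 = 8/7
1 + 1/(8/7) = 1 + 7/8 = 15/8
1 + 1/(15/8) = 1 + 8/15 = 23/15
1 + 1/(23/15) = 1 + 15/23 = 38/23
3 + 1/(38/23) = 3 + 23/38 = 137/38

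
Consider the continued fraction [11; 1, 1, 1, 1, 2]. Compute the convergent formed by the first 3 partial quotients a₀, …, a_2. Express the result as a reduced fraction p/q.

23/2

Build up convergents one term at a time:
a_0 = 11: 11/1
a_1 = 1: 12/1
a_2 = 1: 23/2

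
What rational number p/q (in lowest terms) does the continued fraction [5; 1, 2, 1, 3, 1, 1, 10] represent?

2059/359

Start with 10.
1 + 1/(10/1) = 1 + 1/10 = 11/10
1 + 1/(11/10) = 1 + 10/11 = 21/11
3 + 1/(21/11) = 3 + 11/21 = 74/21
1 + 1/(74/21) = 1 + 21/74 = 95/74
2 + 1/(95/74) = 2 + 74/95 = 264/95
1 + 1/(264/95) = 1 + 95/264 = 359/264
5 + 1/(359/264) = 5 + 264/359 = 2059/359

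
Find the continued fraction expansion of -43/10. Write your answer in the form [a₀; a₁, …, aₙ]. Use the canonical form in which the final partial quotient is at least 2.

[-5; 1, 2, 3]

⌊-43/10⌋ = -5, remainder 7
⌊10/7⌋ = 1, remainder 3
⌊7/3⌋ = 2, remainder 1
⌊3/1⌋ = 3, remainder 0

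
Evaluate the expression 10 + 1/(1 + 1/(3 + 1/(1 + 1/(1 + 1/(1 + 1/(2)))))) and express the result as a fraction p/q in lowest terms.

399/37

Starting at the tail and folding back:
Start with 2.
1 + 1/(2/1) = 1 + 1/2 = 3/2
1 + 1/(3/2) = 1 + 2/3 = 5/3
1 + 1/(5/3) = 1 + 3/5 = 8/5
3 + 1/(8/5) = 3 + 5/8 = 29/8
1 + 1/(29/8) = 1 + 8/29 = 37/29
10 + 1/(37/29) = 10 + 29/37 = 399/37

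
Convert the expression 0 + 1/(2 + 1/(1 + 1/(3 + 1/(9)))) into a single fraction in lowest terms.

a_0 = 0: 0/1
a_1 = 2: 1/2
a_2 = 1: 1/3
a_3 = 3: 4/11
a_4 = 9: 37/102

37/102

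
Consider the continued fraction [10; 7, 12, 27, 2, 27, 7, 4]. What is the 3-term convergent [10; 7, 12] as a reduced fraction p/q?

Starting at the tail and folding back:
Start with 12.
7 + 1/(12/1) = 7 + 1/12 = 85/12
10 + 1/(85/12) = 10 + 12/85 = 862/85

862/85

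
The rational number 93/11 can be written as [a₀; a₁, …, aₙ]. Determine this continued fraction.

[8; 2, 5]

93 = 8·11 + 5, so a_0 = 8
11 = 2·5 + 1, so a_1 = 2
5 = 5·1 + 0, so a_2 = 5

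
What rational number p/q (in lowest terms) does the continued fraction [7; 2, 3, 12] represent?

639/86

a_0 = 7: 7/1
a_1 = 2: 15/2
a_2 = 3: 52/7
a_3 = 12: 639/86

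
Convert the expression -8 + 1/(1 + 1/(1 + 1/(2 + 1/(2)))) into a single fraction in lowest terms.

Start with 2.
2 + 1/(2/1) = 2 + 1/2 = 5/2
1 + 1/(5/2) = 1 + 2/5 = 7/5
1 + 1/(7/5) = 1 + 5/7 = 12/7
-8 + 1/(12/7) = -8 + 7/12 = -89/12

-89/12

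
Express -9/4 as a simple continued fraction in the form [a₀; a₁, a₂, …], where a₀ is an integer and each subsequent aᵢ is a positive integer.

-9 ÷ 4 → quotient -3, remainder 3
4 ÷ 3 → quotient 1, remainder 1
3 ÷ 1 → quotient 3, remainder 0

[-3; 1, 3]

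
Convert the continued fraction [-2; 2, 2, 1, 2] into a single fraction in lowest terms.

Start with 2.
1 + 1/(2/1) = 1 + 1/2 = 3/2
2 + 1/(3/2) = 2 + 2/3 = 8/3
2 + 1/(8/3) = 2 + 3/8 = 19/8
-2 + 1/(19/8) = -2 + 8/19 = -30/19

-30/19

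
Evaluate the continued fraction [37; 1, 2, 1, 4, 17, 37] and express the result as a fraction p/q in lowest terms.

457297/12118

Start with 37.
17 + 1/(37/1) = 17 + 1/37 = 630/37
4 + 1/(630/37) = 4 + 37/630 = 2557/630
1 + 1/(2557/630) = 1 + 630/2557 = 3187/2557
2 + 1/(3187/2557) = 2 + 2557/3187 = 8931/3187
1 + 1/(8931/3187) = 1 + 3187/8931 = 12118/8931
37 + 1/(12118/8931) = 37 + 8931/12118 = 457297/12118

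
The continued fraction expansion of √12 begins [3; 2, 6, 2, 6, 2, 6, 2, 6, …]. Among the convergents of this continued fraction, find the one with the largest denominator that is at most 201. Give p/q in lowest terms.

627/181

a_0 = 3: 3/1  (≤ bound)
a_1 = 2: 7/2  (≤ bound)
a_2 = 6: 45/13  (≤ bound)
a_3 = 2: 97/28  (≤ bound)
a_4 = 6: 627/181  (≤ bound)
a_5 = 2: 1351/390  (> 201, stop)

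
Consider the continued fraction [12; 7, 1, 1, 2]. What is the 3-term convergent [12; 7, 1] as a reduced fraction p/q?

Start with 1.
7 + 1/(1/1) = 7 + 1/1 = 8/1
12 + 1/(8/1) = 12 + 1/8 = 97/8

97/8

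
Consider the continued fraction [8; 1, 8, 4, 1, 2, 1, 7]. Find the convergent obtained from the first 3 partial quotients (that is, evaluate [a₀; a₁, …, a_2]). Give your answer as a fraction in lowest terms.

a_0 = 8: 8/1
a_1 = 1: 9/1
a_2 = 8: 80/9

80/9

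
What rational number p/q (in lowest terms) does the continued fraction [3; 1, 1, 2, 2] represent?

a_0 = 3: 3/1
a_1 = 1: 4/1
a_2 = 1: 7/2
a_3 = 2: 18/5
a_4 = 2: 43/12

43/12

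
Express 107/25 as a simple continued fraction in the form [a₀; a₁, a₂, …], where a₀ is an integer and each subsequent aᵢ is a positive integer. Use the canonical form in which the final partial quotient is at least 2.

[4; 3, 1, 1, 3]

Run the Euclidean algorithm, recording each quotient:
107 ÷ 25 → quotient 4, remainder 7
25 ÷ 7 → quotient 3, remainder 4
7 ÷ 4 → quotient 1, remainder 3
4 ÷ 3 → quotient 1, remainder 1
3 ÷ 1 → quotient 3, remainder 0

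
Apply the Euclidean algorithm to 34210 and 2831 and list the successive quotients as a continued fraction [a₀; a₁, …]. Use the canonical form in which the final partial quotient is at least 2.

[12; 11, 1, 8, 1, 1, 12]

34210 = 12·2831 + 238, so a_0 = 12
2831 = 11·238 + 213, so a_1 = 11
238 = 1·213 + 25, so a_2 = 1
213 = 8·25 + 13, so a_3 = 8
25 = 1·13 + 12, so a_4 = 1
13 = 1·12 + 1, so a_5 = 1
12 = 12·1 + 0, so a_6 = 12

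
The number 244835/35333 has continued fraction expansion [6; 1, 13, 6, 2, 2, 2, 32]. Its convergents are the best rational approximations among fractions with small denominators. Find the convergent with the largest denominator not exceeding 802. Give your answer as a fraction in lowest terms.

List convergents until the denominator exceeds the bound:
a_0 = 6: 6/1  (≤ bound)
a_1 = 1: 7/1  (≤ bound)
a_2 = 13: 97/14  (≤ bound)
a_3 = 6: 589/85  (≤ bound)
a_4 = 2: 1275/184  (≤ bound)
a_5 = 2: 3139/453  (≤ bound)
a_6 = 2: 7553/1090  (> 802, stop)

3139/453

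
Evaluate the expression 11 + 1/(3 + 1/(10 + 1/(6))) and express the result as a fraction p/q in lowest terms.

2140/189

Collapse the nested fraction from the inside out:
Start with 6.
10 + 1/(6/1) = 10 + 1/6 = 61/6
3 + 1/(61/6) = 3 + 6/61 = 189/61
11 + 1/(189/61) = 11 + 61/189 = 2140/189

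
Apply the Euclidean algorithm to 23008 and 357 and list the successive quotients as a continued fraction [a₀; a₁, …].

Run the Euclidean algorithm, recording each quotient:
23008 = 64·357 + 160, so a_0 = 64
357 = 2·160 + 37, so a_1 = 2
160 = 4·37 + 12, so a_2 = 4
37 = 3·12 + 1, so a_3 = 3
12 = 12·1 + 0, so a_4 = 12

[64; 2, 4, 3, 12]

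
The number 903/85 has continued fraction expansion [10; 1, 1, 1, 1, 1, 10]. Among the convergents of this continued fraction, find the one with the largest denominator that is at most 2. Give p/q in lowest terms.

21/2

a_0 = 10: 10/1  (≤ bound)
a_1 = 1: 11/1  (≤ bound)
a_2 = 1: 21/2  (≤ bound)
a_3 = 1: 32/3  (> 2, stop)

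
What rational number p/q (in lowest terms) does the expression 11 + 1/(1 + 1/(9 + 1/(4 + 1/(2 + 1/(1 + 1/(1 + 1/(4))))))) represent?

a_0 = 11: 11/1
a_1 = 1: 12/1
a_2 = 9: 119/10
a_3 = 4: 488/41
a_4 = 2: 1095/92
a_5 = 1: 1583/133
a_6 = 1: 2678/225
a_7 = 4: 12295/1033

12295/1033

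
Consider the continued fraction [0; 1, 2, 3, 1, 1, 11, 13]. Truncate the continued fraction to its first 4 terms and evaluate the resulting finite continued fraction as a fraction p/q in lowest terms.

7/10

a_0 = 0: 0/1
a_1 = 1: 1/1
a_2 = 2: 2/3
a_3 = 3: 7/10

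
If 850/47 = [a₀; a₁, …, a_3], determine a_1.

850 = 18·47 + 4, so a_0 = 18
47 = 11·4 + 3, so a_1 = 11

11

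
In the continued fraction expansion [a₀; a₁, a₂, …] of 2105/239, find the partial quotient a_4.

Apply division with remainder until the remainder is 0:
2105 ÷ 239 → quotient 8, remainder 193
239 ÷ 193 → quotient 1, remainder 46
193 ÷ 46 → quotient 4, remainder 9
46 ÷ 9 → quotient 5, remainder 1
9 ÷ 1 → quotient 9, remainder 0

9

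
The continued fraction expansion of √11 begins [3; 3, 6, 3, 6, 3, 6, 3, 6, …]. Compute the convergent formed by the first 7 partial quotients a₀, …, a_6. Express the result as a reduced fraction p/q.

a_0 = 3: 3/1
a_1 = 3: 10/3
a_2 = 6: 63/19
a_3 = 3: 199/60
a_4 = 6: 1257/379
a_5 = 3: 3970/1197
a_6 = 6: 25077/7561

25077/7561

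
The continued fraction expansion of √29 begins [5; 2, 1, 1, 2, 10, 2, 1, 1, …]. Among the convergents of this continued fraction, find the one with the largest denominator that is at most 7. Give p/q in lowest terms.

27/5

List convergents until the denominator exceeds the bound:
a_0 = 5: 5/1  (≤ bound)
a_1 = 2: 11/2  (≤ bound)
a_2 = 1: 16/3  (≤ bound)
a_3 = 1: 27/5  (≤ bound)
a_4 = 2: 70/13  (> 7, stop)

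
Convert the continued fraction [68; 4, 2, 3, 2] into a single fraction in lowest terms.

Start with 2.
3 + 1/(2/1) = 3 + 1/2 = 7/2
2 + 1/(7/2) = 2 + 2/7 = 16/7
4 + 1/(16/7) = 4 + 7/16 = 71/16
68 + 1/(71/16) = 68 + 16/71 = 4844/71

4844/71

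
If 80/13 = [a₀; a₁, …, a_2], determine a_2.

80 = 6·13 + 2, so a_0 = 6
13 = 6·2 + 1, so a_1 = 6
2 = 2·1 + 0, so a_2 = 2

2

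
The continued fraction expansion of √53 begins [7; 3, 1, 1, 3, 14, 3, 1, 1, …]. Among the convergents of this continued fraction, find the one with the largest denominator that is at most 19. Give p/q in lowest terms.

51/7

a_0 = 7: 7/1  (≤ bound)
a_1 = 3: 22/3  (≤ bound)
a_2 = 1: 29/4  (≤ bound)
a_3 = 1: 51/7  (≤ bound)
a_4 = 3: 182/25  (> 19, stop)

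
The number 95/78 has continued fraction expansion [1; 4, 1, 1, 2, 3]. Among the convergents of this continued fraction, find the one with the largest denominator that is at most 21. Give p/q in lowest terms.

List convergents until the denominator exceeds the bound:
a_0 = 1: 1/1  (≤ bound)
a_1 = 4: 5/4  (≤ bound)
a_2 = 1: 6/5  (≤ bound)
a_3 = 1: 11/9  (≤ bound)
a_4 = 2: 28/23  (> 21, stop)

11/9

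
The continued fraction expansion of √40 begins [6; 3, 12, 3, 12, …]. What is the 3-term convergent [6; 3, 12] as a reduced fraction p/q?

Compute successive convergents:
a_0 = 6: 6/1
a_1 = 3: 19/3
a_2 = 12: 234/37

234/37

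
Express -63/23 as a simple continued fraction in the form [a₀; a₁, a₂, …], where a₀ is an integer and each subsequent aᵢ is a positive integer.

[-3; 3, 1, 5]

Run the Euclidean algorithm, recording each quotient:
-63 ÷ 23 → quotient -3, remainder 6
23 ÷ 6 → quotient 3, remainder 5
6 ÷ 5 → quotient 1, remainder 1
5 ÷ 1 → quotient 5, remainder 0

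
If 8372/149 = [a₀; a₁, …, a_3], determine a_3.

9

8372 ÷ 149 → quotient 56, remainder 28
149 ÷ 28 → quotient 5, remainder 9
28 ÷ 9 → quotient 3, remainder 1
9 ÷ 1 → quotient 9, remainder 0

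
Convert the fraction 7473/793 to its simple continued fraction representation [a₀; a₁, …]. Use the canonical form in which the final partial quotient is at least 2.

7473 = 9·793 + 336, so a_0 = 9
793 = 2·336 + 121, so a_1 = 2
336 = 2·121 + 94, so a_2 = 2
121 = 1·94 + 27, so a_3 = 1
94 = 3·27 + 13, so a_4 = 3
27 = 2·13 + 1, so a_5 = 2
13 = 13·1 + 0, so a_6 = 13

[9; 2, 2, 1, 3, 2, 13]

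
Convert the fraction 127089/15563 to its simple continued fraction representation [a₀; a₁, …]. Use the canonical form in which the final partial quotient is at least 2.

⌊127089/15563⌋ = 8, remainder 2585
⌊15563/2585⌋ = 6, remainder 53
⌊2585/53⌋ = 48, remainder 41
⌊53/41⌋ = 1, remainder 12
⌊41/12⌋ = 3, remainder 5
⌊12/5⌋ = 2, remainder 2
⌊5/2⌋ = 2, remainder 1
⌊2/1⌋ = 2, remainder 0

[8; 6, 48, 1, 3, 2, 2, 2]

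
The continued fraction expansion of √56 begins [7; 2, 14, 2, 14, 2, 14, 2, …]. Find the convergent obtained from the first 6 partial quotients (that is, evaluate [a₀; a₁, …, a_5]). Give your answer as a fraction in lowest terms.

13455/1798

Collapse the nested fraction from the inside out:
Start with 2.
14 + 1/(2/1) = 14 + 1/2 = 29/2
2 + 1/(29/2) = 2 + 2/29 = 60/29
14 + 1/(60/29) = 14 + 29/60 = 869/60
2 + 1/(869/60) = 2 + 60/869 = 1798/869
7 + 1/(1798/869) = 7 + 869/1798 = 13455/1798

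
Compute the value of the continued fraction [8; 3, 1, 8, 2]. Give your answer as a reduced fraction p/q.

Starting at the tail and folding back:
Start with 2.
8 + 1/(2/1) = 8 + 1/2 = 17/2
1 + 1/(17/2) = 1 + 2/17 = 19/17
3 + 1/(19/17) = 3 + 17/19 = 74/19
8 + 1/(74/19) = 8 + 19/74 = 611/74

611/74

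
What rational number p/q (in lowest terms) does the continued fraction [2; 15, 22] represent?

684/331

Work from the innermost term outward:
Start with 22.
15 + 1/(22/1) = 15 + 1/22 = 331/22
2 + 1/(331/22) = 2 + 22/331 = 684/331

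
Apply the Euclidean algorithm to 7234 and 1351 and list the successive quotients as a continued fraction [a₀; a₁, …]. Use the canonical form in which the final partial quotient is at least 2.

7234 = 5·1351 + 479, so a_0 = 5
1351 = 2·479 + 393, so a_1 = 2
479 = 1·393 + 86, so a_2 = 1
393 = 4·86 + 49, so a_3 = 4
86 = 1·49 + 37, so a_4 = 1
49 = 1·37 + 12, so a_5 = 1
37 = 3·12 + 1, so a_6 = 3
12 = 12·1 + 0, so a_7 = 12

[5; 2, 1, 4, 1, 1, 3, 12]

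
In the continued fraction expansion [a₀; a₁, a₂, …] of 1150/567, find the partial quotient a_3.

3

1150 = 2·567 + 16, so a_0 = 2
567 = 35·16 + 7, so a_1 = 35
16 = 2·7 + 2, so a_2 = 2
7 = 3·2 + 1, so a_3 = 3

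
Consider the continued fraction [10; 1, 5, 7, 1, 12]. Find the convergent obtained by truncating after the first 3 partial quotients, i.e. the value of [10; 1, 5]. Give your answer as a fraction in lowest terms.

65/6

Start with 5.
1 + 1/(5/1) = 1 + 1/5 = 6/5
10 + 1/(6/5) = 10 + 5/6 = 65/6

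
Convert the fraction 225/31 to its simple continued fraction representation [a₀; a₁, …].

Apply division with remainder until the remainder is 0:
225 ÷ 31 → quotient 7, remainder 8
31 ÷ 8 → quotient 3, remainder 7
8 ÷ 7 → quotient 1, remainder 1
7 ÷ 1 → quotient 7, remainder 0

[7; 3, 1, 7]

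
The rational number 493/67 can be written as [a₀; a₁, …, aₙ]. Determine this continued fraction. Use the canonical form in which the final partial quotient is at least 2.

⌊493/67⌋ = 7, remainder 24
⌊67/24⌋ = 2, remainder 19
⌊24/19⌋ = 1, remainder 5
⌊19/5⌋ = 3, remainder 4
⌊5/4⌋ = 1, remainder 1
⌊4/1⌋ = 4, remainder 0

[7; 2, 1, 3, 1, 4]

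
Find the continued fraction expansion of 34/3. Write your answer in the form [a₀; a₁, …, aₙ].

⌊34/3⌋ = 11, remainder 1
⌊3/1⌋ = 3, remainder 0

[11; 3]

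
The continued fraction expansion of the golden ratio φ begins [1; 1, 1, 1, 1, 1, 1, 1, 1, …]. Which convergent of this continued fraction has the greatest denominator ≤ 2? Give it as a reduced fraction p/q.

List convergents until the denominator exceeds the bound:
a_0 = 1: 1/1  (≤ bound)
a_1 = 1: 2/1  (≤ bound)
a_2 = 1: 3/2  (≤ bound)
a_3 = 1: 5/3  (> 2, stop)

3/2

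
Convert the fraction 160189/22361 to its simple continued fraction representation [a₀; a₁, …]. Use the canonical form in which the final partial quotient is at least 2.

[7; 6, 9, 2, 2, 2, 2, 13]

160189 ÷ 22361 → quotient 7, remainder 3662
22361 ÷ 3662 → quotient 6, remainder 389
3662 ÷ 389 → quotient 9, remainder 161
389 ÷ 161 → quotient 2, remainder 67
161 ÷ 67 → quotient 2, remainder 27
67 ÷ 27 → quotient 2, remainder 13
27 ÷ 13 → quotient 2, remainder 1
13 ÷ 1 → quotient 13, remainder 0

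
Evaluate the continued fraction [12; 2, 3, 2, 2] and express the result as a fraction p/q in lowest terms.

a_0 = 12: 12/1
a_1 = 2: 25/2
a_2 = 3: 87/7
a_3 = 2: 199/16
a_4 = 2: 485/39

485/39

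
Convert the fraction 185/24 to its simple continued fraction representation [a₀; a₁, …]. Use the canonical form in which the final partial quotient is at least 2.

Repeatedly divide and take the remainder:
185 = 7·24 + 17, so a_0 = 7
24 = 1·17 + 7, so a_1 = 1
17 = 2·7 + 3, so a_2 = 2
7 = 2·3 + 1, so a_3 = 2
3 = 3·1 + 0, so a_4 = 3

[7; 1, 2, 2, 3]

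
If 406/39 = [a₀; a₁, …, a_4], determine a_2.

2

Run the Euclidean algorithm, recording each quotient:
⌊406/39⌋ = 10, remainder 16
⌊39/16⌋ = 2, remainder 7
⌊16/7⌋ = 2, remainder 2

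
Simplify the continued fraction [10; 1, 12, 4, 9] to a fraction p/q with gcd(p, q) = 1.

Build up convergents one term at a time:
a_0 = 10: 10/1
a_1 = 1: 11/1
a_2 = 12: 142/13
a_3 = 4: 579/53
a_4 = 9: 5353/490

5353/490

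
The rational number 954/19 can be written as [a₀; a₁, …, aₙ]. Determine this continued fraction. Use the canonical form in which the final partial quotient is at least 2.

[50; 4, 1, 3]

⌊954/19⌋ = 50, remainder 4
⌊19/4⌋ = 4, remainder 3
⌊4/3⌋ = 1, remainder 1
⌊3/1⌋ = 3, remainder 0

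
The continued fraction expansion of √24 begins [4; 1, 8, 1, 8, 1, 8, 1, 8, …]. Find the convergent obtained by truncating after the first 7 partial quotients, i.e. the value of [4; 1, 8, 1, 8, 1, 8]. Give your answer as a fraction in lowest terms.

Work from the innermost term outward:
Start with 8.
1 + 1/(8/1) = 1 + 1/8 = 9/8
8 + 1/(9/8) = 8 + 8/9 = 80/9
1 + 1/(80/9) = 1 + 9/80 = 89/80
8 + 1/(89/80) = 8 + 80/89 = 792/89
1 + 1/(792/89) = 1 + 89/792 = 881/792
4 + 1/(881/792) = 4 + 792/881 = 4316/881

4316/881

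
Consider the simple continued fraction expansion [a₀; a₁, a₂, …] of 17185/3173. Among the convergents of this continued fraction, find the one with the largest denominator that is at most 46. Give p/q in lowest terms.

65/12

List convergents until the denominator exceeds the bound:
a_0 = 5: 5/1  (≤ bound)
a_1 = 2: 11/2  (≤ bound)
a_2 = 2: 27/5  (≤ bound)
a_3 = 2: 65/12  (≤ bound)
a_4 = 10: 677/125  (> 46, stop)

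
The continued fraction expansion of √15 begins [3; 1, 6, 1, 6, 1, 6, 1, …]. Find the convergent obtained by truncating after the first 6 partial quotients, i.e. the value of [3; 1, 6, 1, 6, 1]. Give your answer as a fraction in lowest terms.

Start with 1.
6 + 1/(1/1) = 6 + 1/1 = 7/1
1 + 1/(7/1) = 1 + 1/7 = 8/7
6 + 1/(8/7) = 6 + 7/8 = 55/8
1 + 1/(55/8) = 1 + 8/55 = 63/55
3 + 1/(63/55) = 3 + 55/63 = 244/63

244/63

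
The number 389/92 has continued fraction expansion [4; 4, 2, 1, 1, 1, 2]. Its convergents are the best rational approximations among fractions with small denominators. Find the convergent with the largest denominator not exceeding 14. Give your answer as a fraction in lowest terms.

55/13

a_0 = 4: 4/1  (≤ bound)
a_1 = 4: 17/4  (≤ bound)
a_2 = 2: 38/9  (≤ bound)
a_3 = 1: 55/13  (≤ bound)
a_4 = 1: 93/22  (> 14, stop)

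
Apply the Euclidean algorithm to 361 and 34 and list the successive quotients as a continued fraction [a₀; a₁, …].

361 = 10·34 + 21, so a_0 = 10
34 = 1·21 + 13, so a_1 = 1
21 = 1·13 + 8, so a_2 = 1
13 = 1·8 + 5, so a_3 = 1
8 = 1·5 + 3, so a_4 = 1
5 = 1·3 + 2, so a_5 = 1
3 = 1·2 + 1, so a_6 = 1
2 = 2·1 + 0, so a_7 = 2

[10; 1, 1, 1, 1, 1, 1, 2]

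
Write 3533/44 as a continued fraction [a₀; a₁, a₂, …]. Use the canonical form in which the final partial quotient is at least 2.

[80; 3, 2, 1, 1, 2]

3533 = 80·44 + 13, so a_0 = 80
44 = 3·13 + 5, so a_1 = 3
13 = 2·5 + 3, so a_2 = 2
5 = 1·3 + 2, so a_3 = 1
3 = 1·2 + 1, so a_4 = 1
2 = 2·1 + 0, so a_5 = 2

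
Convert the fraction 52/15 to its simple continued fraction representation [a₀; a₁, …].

52 = 3·15 + 7, so a_0 = 3
15 = 2·7 + 1, so a_1 = 2
7 = 7·1 + 0, so a_2 = 7

[3; 2, 7]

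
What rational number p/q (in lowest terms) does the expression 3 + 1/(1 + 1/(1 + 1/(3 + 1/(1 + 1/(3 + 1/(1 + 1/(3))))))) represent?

580/163

Collapse the nested fraction from the inside out:
Start with 3.
1 + 1/(3/1) = 1 + 1/3 = 4/3
3 + 1/(4/3) = 3 + 3/4 = 15/4
1 + 1/(15/4) = 1 + 4/15 = 19/15
3 + 1/(19/15) = 3 + 15/19 = 72/19
1 + 1/(72/19) = 1 + 19/72 = 91/72
1 + 1/(91/72) = 1 + 72/91 = 163/91
3 + 1/(163/91) = 3 + 91/163 = 580/163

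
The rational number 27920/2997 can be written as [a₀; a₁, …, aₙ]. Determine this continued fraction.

[9; 3, 6, 14, 5, 2]

27920 ÷ 2997 → quotient 9, remainder 947
2997 ÷ 947 → quotient 3, remainder 156
947 ÷ 156 → quotient 6, remainder 11
156 ÷ 11 → quotient 14, remainder 2
11 ÷ 2 → quotient 5, remainder 1
2 ÷ 1 → quotient 2, remainder 0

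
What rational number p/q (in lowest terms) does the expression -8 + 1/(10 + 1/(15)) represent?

a_0 = -8: -8/1
a_1 = 10: -79/10
a_2 = 15: -1193/151

-1193/151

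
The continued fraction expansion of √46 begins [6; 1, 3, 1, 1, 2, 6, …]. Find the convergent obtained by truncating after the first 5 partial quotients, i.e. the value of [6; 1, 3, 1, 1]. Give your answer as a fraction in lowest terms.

61/9

a_0 = 6: 6/1
a_1 = 1: 7/1
a_2 = 3: 27/4
a_3 = 1: 34/5
a_4 = 1: 61/9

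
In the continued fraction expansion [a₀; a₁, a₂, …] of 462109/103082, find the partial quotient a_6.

1

462109 ÷ 103082 → quotient 4, remainder 49781
103082 ÷ 49781 → quotient 2, remainder 3520
49781 ÷ 3520 → quotient 14, remainder 501
3520 ÷ 501 → quotient 7, remainder 13
501 ÷ 13 → quotient 38, remainder 7
13 ÷ 7 → quotient 1, remainder 6
7 ÷ 6 → quotient 1, remainder 1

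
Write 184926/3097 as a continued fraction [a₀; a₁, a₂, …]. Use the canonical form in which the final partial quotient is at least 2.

184926 ÷ 3097 → quotient 59, remainder 2203
3097 ÷ 2203 → quotient 1, remainder 894
2203 ÷ 894 → quotient 2, remainder 415
894 ÷ 415 → quotient 2, remainder 64
415 ÷ 64 → quotient 6, remainder 31
64 ÷ 31 → quotient 2, remainder 2
31 ÷ 2 → quotient 15, remainder 1
2 ÷ 1 → quotient 2, remainder 0

[59; 1, 2, 2, 6, 2, 15, 2]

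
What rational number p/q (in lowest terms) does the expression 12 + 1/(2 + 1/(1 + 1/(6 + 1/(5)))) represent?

a_0 = 12: 12/1
a_1 = 2: 25/2
a_2 = 1: 37/3
a_3 = 6: 247/20
a_4 = 5: 1272/103

1272/103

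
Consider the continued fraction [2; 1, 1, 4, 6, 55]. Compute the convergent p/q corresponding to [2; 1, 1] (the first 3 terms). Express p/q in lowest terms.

5/2

Start with 1.
1 + 1/(1/1) = 1 + 1/1 = 2/1
2 + 1/(2/1) = 2 + 1/2 = 5/2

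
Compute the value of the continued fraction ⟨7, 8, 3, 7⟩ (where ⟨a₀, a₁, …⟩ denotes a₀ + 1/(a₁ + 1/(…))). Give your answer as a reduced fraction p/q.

1303/183

Start with 7.
3 + 1/(7/1) = 3 + 1/7 = 22/7
8 + 1/(22/7) = 8 + 7/22 = 183/22
7 + 1/(183/22) = 7 + 22/183 = 1303/183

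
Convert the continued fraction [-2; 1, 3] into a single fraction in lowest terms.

-5/4

Starting at the tail and folding back:
Start with 3.
1 + 1/(3/1) = 1 + 1/3 = 4/3
-2 + 1/(4/3) = -2 + 3/4 = -5/4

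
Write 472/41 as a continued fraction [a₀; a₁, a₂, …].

Run the Euclidean algorithm, recording each quotient:
472 = 11·41 + 21, so a_0 = 11
41 = 1·21 + 20, so a_1 = 1
21 = 1·20 + 1, so a_2 = 1
20 = 20·1 + 0, so a_3 = 20

[11; 1, 1, 20]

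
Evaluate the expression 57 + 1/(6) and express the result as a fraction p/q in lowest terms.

343/6

Use the convergent recurrence hₖ = aₖ·hₖ₋₁ + hₖ₋₂ (and likewise for the denominators kₖ):
a_0 = 57: 57/1
a_1 = 6: 343/6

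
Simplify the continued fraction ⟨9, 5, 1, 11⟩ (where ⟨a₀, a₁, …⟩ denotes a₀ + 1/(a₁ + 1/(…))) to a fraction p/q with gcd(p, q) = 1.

651/71

Start with 11.
1 + 1/(11/1) = 1 + 1/11 = 12/11
5 + 1/(12/11) = 5 + 11/12 = 71/12
9 + 1/(71/12) = 9 + 12/71 = 651/71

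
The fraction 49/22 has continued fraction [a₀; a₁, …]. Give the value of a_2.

49 = 2·22 + 5, so a_0 = 2
22 = 4·5 + 2, so a_1 = 4
5 = 2·2 + 1, so a_2 = 2

2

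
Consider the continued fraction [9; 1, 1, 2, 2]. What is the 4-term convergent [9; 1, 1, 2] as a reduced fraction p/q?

48/5

a_0 = 9: 9/1
a_1 = 1: 10/1
a_2 = 1: 19/2
a_3 = 2: 48/5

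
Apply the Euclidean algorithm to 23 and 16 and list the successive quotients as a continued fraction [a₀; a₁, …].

Apply division with remainder until the remainder is 0:
⌊23/16⌋ = 1, remainder 7
⌊16/7⌋ = 2, remainder 2
⌊7/2⌋ = 3, remainder 1
⌊2/1⌋ = 2, remainder 0

[1; 2, 3, 2]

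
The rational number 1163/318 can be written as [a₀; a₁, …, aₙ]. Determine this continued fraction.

Repeatedly divide and take the remainder:
1163 = 3·318 + 209, so a_0 = 3
318 = 1·209 + 109, so a_1 = 1
209 = 1·109 + 100, so a_2 = 1
109 = 1·100 + 9, so a_3 = 1
100 = 11·9 + 1, so a_4 = 11
9 = 9·1 + 0, so a_5 = 9

[3; 1, 1, 1, 11, 9]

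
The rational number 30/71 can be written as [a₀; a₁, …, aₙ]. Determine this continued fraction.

30 ÷ 71 → quotient 0, remainder 30
71 ÷ 30 → quotient 2, remainder 11
30 ÷ 11 → quotient 2, remainder 8
11 ÷ 8 → quotient 1, remainder 3
8 ÷ 3 → quotient 2, remainder 2
3 ÷ 2 → quotient 1, remainder 1
2 ÷ 1 → quotient 2, remainder 0

[0; 2, 2, 1, 2, 1, 2]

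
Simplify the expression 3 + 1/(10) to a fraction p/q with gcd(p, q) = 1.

31/10

a_0 = 3: 3/1
a_1 = 10: 31/10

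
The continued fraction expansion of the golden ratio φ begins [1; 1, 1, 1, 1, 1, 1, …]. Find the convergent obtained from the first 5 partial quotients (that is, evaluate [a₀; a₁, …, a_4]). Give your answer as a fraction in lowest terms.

a_0 = 1: 1/1
a_1 = 1: 2/1
a_2 = 1: 3/2
a_3 = 1: 5/3
a_4 = 1: 8/5

8/5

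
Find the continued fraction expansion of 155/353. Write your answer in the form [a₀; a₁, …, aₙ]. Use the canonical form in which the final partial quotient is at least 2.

[0; 2, 3, 1, 1, 1, 1, 8]

155 ÷ 353 → quotient 0, remainder 155
353 ÷ 155 → quotient 2, remainder 43
155 ÷ 43 → quotient 3, remainder 26
43 ÷ 26 → quotient 1, remainder 17
26 ÷ 17 → quotient 1, remainder 9
17 ÷ 9 → quotient 1, remainder 8
9 ÷ 8 → quotient 1, remainder 1
8 ÷ 1 → quotient 8, remainder 0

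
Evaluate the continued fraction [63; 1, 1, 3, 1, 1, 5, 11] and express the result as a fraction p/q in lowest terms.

63244/995

Build up convergents one term at a time:
a_0 = 63: 63/1
a_1 = 1: 64/1
a_2 = 1: 127/2
a_3 = 3: 445/7
a_4 = 1: 572/9
a_5 = 1: 1017/16
a_6 = 5: 5657/89
a_7 = 11: 63244/995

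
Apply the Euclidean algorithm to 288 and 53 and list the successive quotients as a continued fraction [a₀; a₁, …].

Repeatedly divide and take the remainder:
288 ÷ 53 → quotient 5, remainder 23
53 ÷ 23 → quotient 2, remainder 7
23 ÷ 7 → quotient 3, remainder 2
7 ÷ 2 → quotient 3, remainder 1
2 ÷ 1 → quotient 2, remainder 0

[5; 2, 3, 3, 2]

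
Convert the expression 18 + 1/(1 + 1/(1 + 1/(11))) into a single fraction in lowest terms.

426/23

Start with 11.
1 + 1/(11/1) = 1 + 1/11 = 12/11
1 + 1/(12/11) = 1 + 11/12 = 23/12
18 + 1/(23/12) = 18 + 12/23 = 426/23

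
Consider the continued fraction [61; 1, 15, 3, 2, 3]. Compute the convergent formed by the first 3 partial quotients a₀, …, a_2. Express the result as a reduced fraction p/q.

Compute successive convergents:
a_0 = 61: 61/1
a_1 = 1: 62/1
a_2 = 15: 991/16

991/16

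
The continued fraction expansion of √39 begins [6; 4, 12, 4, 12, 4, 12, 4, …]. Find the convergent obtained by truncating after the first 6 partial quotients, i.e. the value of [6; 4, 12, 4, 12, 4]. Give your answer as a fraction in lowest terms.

62425/9996

Starting at the tail and folding back:
Start with 4.
12 + 1/(4/1) = 12 + 1/4 = 49/4
4 + 1/(49/4) = 4 + 4/49 = 200/49
12 + 1/(200/49) = 12 + 49/200 = 2449/200
4 + 1/(2449/200) = 4 + 200/2449 = 9996/2449
6 + 1/(9996/2449) = 6 + 2449/9996 = 62425/9996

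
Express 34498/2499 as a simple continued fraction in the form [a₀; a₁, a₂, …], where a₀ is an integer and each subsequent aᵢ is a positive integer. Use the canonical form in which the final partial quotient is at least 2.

[13; 1, 4, 8, 3, 1, 2, 5]

34498 = 13·2499 + 2011, so a_0 = 13
2499 = 1·2011 + 488, so a_1 = 1
2011 = 4·488 + 59, so a_2 = 4
488 = 8·59 + 16, so a_3 = 8
59 = 3·16 + 11, so a_4 = 3
16 = 1·11 + 5, so a_5 = 1
11 = 2·5 + 1, so a_6 = 2
5 = 5·1 + 0, so a_7 = 5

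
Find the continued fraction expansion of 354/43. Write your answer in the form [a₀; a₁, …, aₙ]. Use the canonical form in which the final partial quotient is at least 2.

[8; 4, 3, 3]

Run the Euclidean algorithm, recording each quotient:
354 = 8·43 + 10, so a_0 = 8
43 = 4·10 + 3, so a_1 = 4
10 = 3·3 + 1, so a_2 = 3
3 = 3·1 + 0, so a_3 = 3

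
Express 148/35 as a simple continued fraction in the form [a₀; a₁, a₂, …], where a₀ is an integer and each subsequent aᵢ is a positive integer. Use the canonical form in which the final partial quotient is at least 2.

⌊148/35⌋ = 4, remainder 8
⌊35/8⌋ = 4, remainder 3
⌊8/3⌋ = 2, remainder 2
⌊3/2⌋ = 1, remainder 1
⌊2/1⌋ = 2, remainder 0

[4; 4, 2, 1, 2]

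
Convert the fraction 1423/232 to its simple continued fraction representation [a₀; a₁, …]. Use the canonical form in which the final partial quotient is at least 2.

⌊1423/232⌋ = 6, remainder 31
⌊232/31⌋ = 7, remainder 15
⌊31/15⌋ = 2, remainder 1
⌊15/1⌋ = 15, remainder 0

[6; 7, 2, 15]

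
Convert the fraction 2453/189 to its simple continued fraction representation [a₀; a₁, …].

[12; 1, 46, 4]

⌊2453/189⌋ = 12, remainder 185
⌊189/185⌋ = 1, remainder 4
⌊185/4⌋ = 46, remainder 1
⌊4/1⌋ = 4, remainder 0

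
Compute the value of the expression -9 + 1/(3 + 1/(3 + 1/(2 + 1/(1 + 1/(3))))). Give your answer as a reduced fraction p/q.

-1061/122

Start with 3.
1 + 1/(3/1) = 1 + 1/3 = 4/3
2 + 1/(4/3) = 2 + 3/4 = 11/4
3 + 1/(11/4) = 3 + 4/11 = 37/11
3 + 1/(37/11) = 3 + 11/37 = 122/37
-9 + 1/(122/37) = -9 + 37/122 = -1061/122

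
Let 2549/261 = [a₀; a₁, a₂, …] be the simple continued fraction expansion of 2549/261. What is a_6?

2

⌊2549/261⌋ = 9, remainder 200
⌊261/200⌋ = 1, remainder 61
⌊200/61⌋ = 3, remainder 17
⌊61/17⌋ = 3, remainder 10
⌊17/10⌋ = 1, remainder 7
⌊10/7⌋ = 1, remainder 3
⌊7/3⌋ = 2, remainder 1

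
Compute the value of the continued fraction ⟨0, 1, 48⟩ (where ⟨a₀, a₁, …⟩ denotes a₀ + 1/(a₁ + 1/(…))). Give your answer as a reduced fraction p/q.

48/49

Use the convergent recurrence hₖ = aₖ·hₖ₋₁ + hₖ₋₂ (and likewise for the denominators kₖ):
a_0 = 0: 0/1
a_1 = 1: 1/1
a_2 = 48: 48/49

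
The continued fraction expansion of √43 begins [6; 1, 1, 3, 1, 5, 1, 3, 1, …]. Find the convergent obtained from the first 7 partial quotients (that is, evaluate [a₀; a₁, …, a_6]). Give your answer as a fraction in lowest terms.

400/61

a_0 = 6: 6/1
a_1 = 1: 7/1
a_2 = 1: 13/2
a_3 = 3: 46/7
a_4 = 1: 59/9
a_5 = 5: 341/52
a_6 = 1: 400/61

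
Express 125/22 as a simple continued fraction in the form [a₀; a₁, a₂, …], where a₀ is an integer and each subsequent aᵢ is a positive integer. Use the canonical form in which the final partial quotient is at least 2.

[5; 1, 2, 7]

125 ÷ 22 → quotient 5, remainder 15
22 ÷ 15 → quotient 1, remainder 7
15 ÷ 7 → quotient 2, remainder 1
7 ÷ 1 → quotient 7, remainder 0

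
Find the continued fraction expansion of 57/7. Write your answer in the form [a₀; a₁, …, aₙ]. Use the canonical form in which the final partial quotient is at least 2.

Repeatedly divide and take the remainder:
57 ÷ 7 → quotient 8, remainder 1
7 ÷ 1 → quotient 7, remainder 0

[8; 7]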